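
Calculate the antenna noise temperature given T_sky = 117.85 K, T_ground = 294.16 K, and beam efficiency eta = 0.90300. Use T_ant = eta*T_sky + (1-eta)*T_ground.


T_ant = 0.90300 * 117.85 + (1 - 0.90300) * 294.16 = 135.0 K

135.0 K


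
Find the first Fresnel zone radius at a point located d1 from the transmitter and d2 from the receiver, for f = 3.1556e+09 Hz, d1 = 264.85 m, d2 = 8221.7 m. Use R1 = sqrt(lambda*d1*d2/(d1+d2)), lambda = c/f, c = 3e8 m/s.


lambda = c / f = 3.0000e+08 / 3.1556e+09 = 0.09506908 m
R1 = sqrt(0.09506908 * 264.85 * 8221.7 / (264.85 + 8221.7)) = 4.939 m

4.939 m


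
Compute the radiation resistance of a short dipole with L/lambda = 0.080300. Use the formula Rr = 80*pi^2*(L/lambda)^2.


Rr = 80 * pi^2 * (0.080300)^2 = 80 * 9.869604 * 6.448090e-03 = 5.091 ohm

5.091 ohm


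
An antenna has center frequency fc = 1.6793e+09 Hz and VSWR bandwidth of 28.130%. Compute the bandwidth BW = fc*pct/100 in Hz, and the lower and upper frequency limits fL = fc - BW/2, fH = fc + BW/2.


BW = 1.6793e+09 * 28.130/100 = 4.723871e+08 Hz
fL = 1.6793e+09 - 4.723871e+08/2 = 1.443e+09 Hz
fH = 1.6793e+09 + 4.723871e+08/2 = 1.915e+09 Hz

BW=4.724e+08 Hz, fL=1.443e+09 Hz, fH=1.915e+09 Hz


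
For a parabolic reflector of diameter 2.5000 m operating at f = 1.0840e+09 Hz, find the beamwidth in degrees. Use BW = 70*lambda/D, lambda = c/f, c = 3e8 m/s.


lambda = c / f = 3.0000e+08 / 1.0840e+09 = 0.2767528 m
BW = 70 * 0.2767528 / 2.5000 = 7.749 deg

7.749 deg


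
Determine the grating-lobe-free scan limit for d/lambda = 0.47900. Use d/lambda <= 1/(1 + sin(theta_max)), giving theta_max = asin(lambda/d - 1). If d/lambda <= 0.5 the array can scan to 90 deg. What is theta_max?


lambda/d - 1 = 1/0.47900 - 1 = 1.087683 >= 1
d/lambda <= 0.5, so the array can scan to endfire without grating lobes: theta_max = 90 deg

90 deg


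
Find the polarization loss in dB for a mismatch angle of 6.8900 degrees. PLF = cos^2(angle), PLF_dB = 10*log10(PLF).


PLF_linear = cos^2(6.8900 deg) = 0.9856087
PLF_dB = 10 * log10(0.9856087) = -0.06295 dB

-0.06295 dB


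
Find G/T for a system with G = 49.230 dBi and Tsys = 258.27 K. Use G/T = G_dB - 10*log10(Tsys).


G/T = 49.230 - 10*log10(258.27) = 49.230 - 24.12074 = 25.11 dB/K

25.11 dB/K


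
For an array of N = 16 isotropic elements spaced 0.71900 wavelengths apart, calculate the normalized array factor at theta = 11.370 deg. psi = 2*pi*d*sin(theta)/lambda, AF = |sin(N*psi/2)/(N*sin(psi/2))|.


psi = 2*pi*0.71900*sin(11.370 deg) = 0.8906200 rad
AF = |sin(16*0.8906200/2) / (16*sin(0.8906200/2))| = 0.1082

0.1082


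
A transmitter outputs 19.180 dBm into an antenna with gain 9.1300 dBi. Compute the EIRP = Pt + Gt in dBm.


EIRP = Pt + Gt = 19.180 + 9.1300 = 28.31 dBm

28.31 dBm


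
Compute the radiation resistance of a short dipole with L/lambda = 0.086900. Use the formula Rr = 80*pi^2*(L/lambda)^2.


Rr = 80 * pi^2 * (0.086900)^2 = 80 * 9.869604 * 7.551610e-03 = 5.963 ohm

5.963 ohm


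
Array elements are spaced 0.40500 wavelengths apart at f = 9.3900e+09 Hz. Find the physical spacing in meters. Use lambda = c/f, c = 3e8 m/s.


lambda = c / f = 3.0000e+08 / 9.3900e+09 = 0.03194888 m
d = 0.40500 * 0.03194888 = 0.01294 m

0.01294 m


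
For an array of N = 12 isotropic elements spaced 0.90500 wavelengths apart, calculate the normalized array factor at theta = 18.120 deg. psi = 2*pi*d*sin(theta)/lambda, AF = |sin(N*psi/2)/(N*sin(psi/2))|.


psi = 2*pi*0.90500*sin(18.120 deg) = 1.768481 rad
AF = |sin(12*1.768481/2) / (12*sin(1.768481/2))| = 0.09987

0.09987


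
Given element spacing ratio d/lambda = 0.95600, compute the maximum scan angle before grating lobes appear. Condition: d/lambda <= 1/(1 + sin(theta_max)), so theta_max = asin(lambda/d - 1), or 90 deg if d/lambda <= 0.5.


lambda/d - 1 = 1/0.95600 - 1 = 0.04602510
theta_max = asin(0.04602510) = 2.638 deg

2.638 deg


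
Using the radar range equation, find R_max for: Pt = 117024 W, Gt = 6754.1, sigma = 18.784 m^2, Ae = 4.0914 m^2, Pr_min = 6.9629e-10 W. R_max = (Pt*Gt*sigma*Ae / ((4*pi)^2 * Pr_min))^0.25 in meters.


R^4 = 117024*6754.1*18.784*4.0914 / ((4*pi)^2 * 6.9629e-10) = 5.524495e+17
R_max = 5.524495e+17^0.25 = 27263 m

27263 m


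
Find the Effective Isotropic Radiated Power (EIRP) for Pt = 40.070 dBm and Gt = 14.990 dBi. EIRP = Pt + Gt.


EIRP = Pt + Gt = 40.070 + 14.990 = 55.06 dBm

55.06 dBm


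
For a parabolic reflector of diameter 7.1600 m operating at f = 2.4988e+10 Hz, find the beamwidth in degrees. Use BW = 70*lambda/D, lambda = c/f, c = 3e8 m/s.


lambda = c / f = 3.0000e+08 / 2.4988e+10 = 0.01200576 m
BW = 70 * 0.01200576 / 7.1600 = 0.1174 deg

0.1174 deg


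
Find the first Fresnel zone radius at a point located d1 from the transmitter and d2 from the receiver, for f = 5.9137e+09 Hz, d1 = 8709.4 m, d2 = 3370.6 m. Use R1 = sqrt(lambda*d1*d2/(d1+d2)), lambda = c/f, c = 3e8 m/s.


lambda = c / f = 3.0000e+08 / 5.9137e+09 = 0.05072966 m
R1 = sqrt(0.05072966 * 8709.4 * 3370.6 / (8709.4 + 3370.6)) = 11.10 m

11.10 m


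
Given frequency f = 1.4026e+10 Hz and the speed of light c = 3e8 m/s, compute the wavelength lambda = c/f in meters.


lambda = c / f = 3.0000e+08 / 1.4026e+10 = 0.02139 m

0.02139 m


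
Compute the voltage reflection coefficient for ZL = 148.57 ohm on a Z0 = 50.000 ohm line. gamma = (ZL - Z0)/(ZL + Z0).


gamma = (148.57 - 50.000) / (148.57 + 50.000) = 0.4964

0.4964


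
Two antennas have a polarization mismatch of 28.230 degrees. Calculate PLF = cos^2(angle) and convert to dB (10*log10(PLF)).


PLF_linear = cos^2(28.230 deg) = 0.7762595
PLF_dB = 10 * log10(0.7762595) = -1.100 dB

-1.100 dB


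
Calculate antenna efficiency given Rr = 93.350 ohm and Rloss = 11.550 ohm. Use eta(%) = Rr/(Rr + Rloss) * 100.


eta = 93.350 / (93.350 + 11.550) * 100 = 88.99%

88.99%


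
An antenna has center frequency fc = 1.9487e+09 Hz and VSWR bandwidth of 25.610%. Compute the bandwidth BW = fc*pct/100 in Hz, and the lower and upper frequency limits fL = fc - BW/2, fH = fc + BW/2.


BW = 1.9487e+09 * 25.610/100 = 4.990621e+08 Hz
fL = 1.9487e+09 - 4.990621e+08/2 = 1.699e+09 Hz
fH = 1.9487e+09 + 4.990621e+08/2 = 2.198e+09 Hz

BW=4.991e+08 Hz, fL=1.699e+09 Hz, fH=2.198e+09 Hz


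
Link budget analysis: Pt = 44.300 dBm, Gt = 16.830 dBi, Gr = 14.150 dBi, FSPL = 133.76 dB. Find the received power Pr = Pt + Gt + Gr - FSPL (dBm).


Pr = 44.300 + 16.830 + 14.150 - 133.76 = -58.48 dBm

-58.48 dBm


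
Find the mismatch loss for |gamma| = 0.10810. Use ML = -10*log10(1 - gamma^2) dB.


ML = -10 * log10(1 - 0.10810^2) = -10 * log10(0.98831439) = 0.05105 dB

0.05105 dB


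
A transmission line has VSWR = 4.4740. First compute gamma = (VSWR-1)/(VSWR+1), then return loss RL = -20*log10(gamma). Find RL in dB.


gamma = (4.4740 - 1) / (4.4740 + 1) = 0.6346365
RL = -20 * log10(0.6346365) = 3.949 dB

3.949 dB


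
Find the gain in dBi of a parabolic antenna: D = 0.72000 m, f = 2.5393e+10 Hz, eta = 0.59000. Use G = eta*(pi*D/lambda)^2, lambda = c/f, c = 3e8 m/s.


lambda = c / f = 3.0000e+08 / 2.5393e+10 = 0.01181428 m
G_linear = 0.59000 * (pi * 0.72000 / 0.01181428)^2 = 21627.30
G_dBi = 10 * log10(21627.30) = 43.35 dBi

43.35 dBi


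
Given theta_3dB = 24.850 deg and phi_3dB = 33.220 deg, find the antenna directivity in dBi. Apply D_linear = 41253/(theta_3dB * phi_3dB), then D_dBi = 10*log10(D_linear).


D_linear = 41253 / (24.850 * 33.220) = 49.97232
D_dBi = 10 * log10(49.97232) = 16.99 dBi

16.99 dBi


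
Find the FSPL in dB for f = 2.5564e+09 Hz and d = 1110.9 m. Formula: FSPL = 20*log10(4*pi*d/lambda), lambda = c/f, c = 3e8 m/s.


lambda = c / f = 3.0000e+08 / 2.5564e+09 = 0.1173525 m
FSPL = 20 * log10(4*pi*1110.9/0.1173525) = 101.5 dB

101.5 dB


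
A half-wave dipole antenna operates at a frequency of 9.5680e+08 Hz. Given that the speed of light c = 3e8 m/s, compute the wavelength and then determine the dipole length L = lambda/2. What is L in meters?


lambda = c / f = 3.0000e+08 / 9.5680e+08 = 0.3135452 m
L = lambda / 2 = 0.3135452 / 2 = 0.1568 m

0.1568 m


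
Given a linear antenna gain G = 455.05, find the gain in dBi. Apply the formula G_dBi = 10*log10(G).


G_dBi = 10 * log10(455.05) = 26.58 dBi

26.58 dBi


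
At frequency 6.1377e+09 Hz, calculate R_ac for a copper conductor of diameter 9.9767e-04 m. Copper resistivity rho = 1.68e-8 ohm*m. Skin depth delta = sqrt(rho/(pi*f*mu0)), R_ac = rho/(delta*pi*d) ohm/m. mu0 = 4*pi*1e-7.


delta = sqrt(1.68e-8 / (pi * 6.1377e+09 * 4*pi*1e-7)) = 8.326681e-07 m
R_ac = 1.68e-8 / (8.326681e-07 * pi * 9.9767e-04) = 6.437 ohm/m

6.437 ohm/m


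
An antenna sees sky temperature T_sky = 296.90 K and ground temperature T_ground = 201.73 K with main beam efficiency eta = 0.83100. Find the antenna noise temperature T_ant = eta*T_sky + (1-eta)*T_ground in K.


T_ant = 0.83100 * 296.90 + (1 - 0.83100) * 201.73 = 280.8 K

280.8 K


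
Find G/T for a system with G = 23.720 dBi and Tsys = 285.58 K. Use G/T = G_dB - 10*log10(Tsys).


G/T = 23.720 - 10*log10(285.58) = 23.720 - 24.55728 = -0.8373 dB/K

-0.8373 dB/K


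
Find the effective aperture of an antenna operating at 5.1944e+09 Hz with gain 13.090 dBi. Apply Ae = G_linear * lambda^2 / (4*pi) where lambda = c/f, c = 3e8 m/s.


lambda = c / f = 3.0000e+08 / 5.1944e+09 = 0.05775450 m
G_linear = 10^(13.090/10) = 20.37042
Ae = G_linear * lambda^2 / (4*pi) = 20.37042 * 0.05775450^2 / (4*pi) = 5.407e-03 m^2

5.407e-03 m^2


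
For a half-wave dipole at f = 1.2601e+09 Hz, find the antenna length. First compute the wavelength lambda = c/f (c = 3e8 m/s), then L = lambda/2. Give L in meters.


lambda = c / f = 3.0000e+08 / 1.2601e+09 = 0.2380763 m
L = lambda / 2 = 0.2380763 / 2 = 0.1190 m

0.1190 m


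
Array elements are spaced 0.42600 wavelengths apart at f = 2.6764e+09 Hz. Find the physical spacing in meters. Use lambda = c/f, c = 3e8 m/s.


lambda = c / f = 3.0000e+08 / 2.6764e+09 = 0.1120909 m
d = 0.42600 * 0.1120909 = 0.04775 m

0.04775 m


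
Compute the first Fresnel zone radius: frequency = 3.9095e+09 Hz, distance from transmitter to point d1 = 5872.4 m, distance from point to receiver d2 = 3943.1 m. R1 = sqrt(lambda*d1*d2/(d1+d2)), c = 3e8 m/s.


lambda = c / f = 3.0000e+08 / 3.9095e+09 = 0.07673616 m
R1 = sqrt(0.07673616 * 5872.4 * 3943.1 / (5872.4 + 3943.1)) = 13.45 m

13.45 m


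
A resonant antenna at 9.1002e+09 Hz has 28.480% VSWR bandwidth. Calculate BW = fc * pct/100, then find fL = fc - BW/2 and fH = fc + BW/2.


BW = 9.1002e+09 * 28.480/100 = 2.591737e+09 Hz
fL = 9.1002e+09 - 2.591737e+09/2 = 7.804e+09 Hz
fH = 9.1002e+09 + 2.591737e+09/2 = 1.040e+10 Hz

BW=2.592e+09 Hz, fL=7.804e+09 Hz, fH=1.040e+10 Hz


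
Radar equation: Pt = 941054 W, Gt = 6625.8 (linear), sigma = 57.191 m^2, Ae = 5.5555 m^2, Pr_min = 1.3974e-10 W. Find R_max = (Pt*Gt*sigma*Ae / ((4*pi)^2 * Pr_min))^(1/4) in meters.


R^4 = 941054*6625.8*57.191*5.5555 / ((4*pi)^2 * 1.3974e-10) = 8.977662e+19
R_max = 8.977662e+19^0.25 = 97340 m

97340 m


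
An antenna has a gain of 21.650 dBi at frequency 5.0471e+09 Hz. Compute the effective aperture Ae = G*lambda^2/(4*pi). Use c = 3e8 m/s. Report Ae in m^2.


lambda = c / f = 3.0000e+08 / 5.0471e+09 = 0.05944007 m
G_linear = 10^(21.650/10) = 146.2177
Ae = G_linear * lambda^2 / (4*pi) = 146.2177 * 0.05944007^2 / (4*pi) = 0.04111 m^2

0.04111 m^2


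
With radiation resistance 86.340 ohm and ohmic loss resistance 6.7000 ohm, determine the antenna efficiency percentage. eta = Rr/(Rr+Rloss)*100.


eta = 86.340 / (86.340 + 6.7000) * 100 = 92.80%

92.80%


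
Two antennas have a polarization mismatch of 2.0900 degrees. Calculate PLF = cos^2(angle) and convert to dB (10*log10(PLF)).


PLF_linear = cos^2(2.0900 deg) = 0.9986700
PLF_dB = 10 * log10(0.9986700) = -5.780e-03 dB

-5.780e-03 dB


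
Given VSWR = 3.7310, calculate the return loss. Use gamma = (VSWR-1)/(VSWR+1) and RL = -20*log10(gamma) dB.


gamma = (3.7310 - 1) / (3.7310 + 1) = 0.5772564
RL = -20 * log10(0.5772564) = 4.773 dB

4.773 dB


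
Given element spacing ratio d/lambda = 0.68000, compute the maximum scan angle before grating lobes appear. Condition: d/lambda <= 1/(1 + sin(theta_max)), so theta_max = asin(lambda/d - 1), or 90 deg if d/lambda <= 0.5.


lambda/d - 1 = 1/0.68000 - 1 = 0.4705882
theta_max = asin(0.4705882) = 28.07 deg

28.07 deg


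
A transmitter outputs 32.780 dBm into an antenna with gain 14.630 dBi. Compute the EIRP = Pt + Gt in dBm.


EIRP = Pt + Gt = 32.780 + 14.630 = 47.41 dBm

47.41 dBm


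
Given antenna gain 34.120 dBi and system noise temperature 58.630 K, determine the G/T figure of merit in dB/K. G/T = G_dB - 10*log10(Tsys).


G/T = 34.120 - 10*log10(58.630) = 34.120 - 17.68120 = 16.44 dB/K

16.44 dB/K


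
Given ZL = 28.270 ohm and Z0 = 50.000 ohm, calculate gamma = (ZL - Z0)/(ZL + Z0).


gamma = (28.270 - 50.000) / (28.270 + 50.000) = -0.2776

-0.2776


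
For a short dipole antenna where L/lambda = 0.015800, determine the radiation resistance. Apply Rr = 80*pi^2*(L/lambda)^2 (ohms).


Rr = 80 * pi^2 * (0.015800)^2 = 80 * 9.869604 * 2.496400e-04 = 0.1971 ohm

0.1971 ohm


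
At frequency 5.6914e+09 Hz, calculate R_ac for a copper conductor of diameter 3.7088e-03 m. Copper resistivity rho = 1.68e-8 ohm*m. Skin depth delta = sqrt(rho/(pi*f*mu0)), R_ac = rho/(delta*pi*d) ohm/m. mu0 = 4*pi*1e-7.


delta = sqrt(1.68e-8 / (pi * 5.6914e+09 * 4*pi*1e-7)) = 8.646995e-07 m
R_ac = 1.68e-8 / (8.646995e-07 * pi * 3.7088e-03) = 1.667 ohm/m

1.667 ohm/m


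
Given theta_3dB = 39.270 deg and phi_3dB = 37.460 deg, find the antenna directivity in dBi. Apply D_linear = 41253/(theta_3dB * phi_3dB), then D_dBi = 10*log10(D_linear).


D_linear = 41253 / (39.270 * 37.460) = 28.04315
D_dBi = 10 * log10(28.04315) = 14.48 dBi

14.48 dBi


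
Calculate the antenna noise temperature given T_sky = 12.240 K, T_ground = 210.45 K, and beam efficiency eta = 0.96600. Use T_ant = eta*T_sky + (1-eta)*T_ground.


T_ant = 0.96600 * 12.240 + (1 - 0.96600) * 210.45 = 18.98 K

18.98 K


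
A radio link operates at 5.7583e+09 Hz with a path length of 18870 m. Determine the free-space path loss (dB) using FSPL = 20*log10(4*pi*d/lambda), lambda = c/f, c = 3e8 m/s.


lambda = c / f = 3.0000e+08 / 5.7583e+09 = 0.05209871 m
FSPL = 20 * log10(4*pi*18870/0.05209871) = 133.2 dB

133.2 dB


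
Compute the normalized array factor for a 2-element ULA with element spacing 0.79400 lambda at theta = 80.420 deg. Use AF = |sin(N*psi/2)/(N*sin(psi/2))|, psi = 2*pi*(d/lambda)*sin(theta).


psi = 2*pi*0.79400*sin(80.420 deg) = 4.919276 rad
AF = |sin(2*4.919276/2) / (2*sin(4.919276/2))| = 0.7763

0.7763


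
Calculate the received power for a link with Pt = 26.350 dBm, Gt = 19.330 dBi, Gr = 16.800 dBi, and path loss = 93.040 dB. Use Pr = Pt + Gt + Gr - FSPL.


Pr = 26.350 + 19.330 + 16.800 - 93.040 = -30.56 dBm

-30.56 dBm


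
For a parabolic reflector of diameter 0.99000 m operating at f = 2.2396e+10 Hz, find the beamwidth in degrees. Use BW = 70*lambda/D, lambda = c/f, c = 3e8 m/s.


lambda = c / f = 3.0000e+08 / 2.2396e+10 = 0.01339525 m
BW = 70 * 0.01339525 / 0.99000 = 0.9471 deg

0.9471 deg


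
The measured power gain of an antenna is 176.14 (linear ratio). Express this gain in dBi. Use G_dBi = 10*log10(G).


G_dBi = 10 * log10(176.14) = 22.46 dBi

22.46 dBi


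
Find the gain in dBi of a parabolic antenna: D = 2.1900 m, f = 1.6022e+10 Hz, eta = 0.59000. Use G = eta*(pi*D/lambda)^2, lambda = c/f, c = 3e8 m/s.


lambda = c / f = 3.0000e+08 / 1.6022e+10 = 0.01872425 m
G_linear = 0.59000 * (pi * 2.1900 / 0.01872425)^2 = 79658.32
G_dBi = 10 * log10(79658.32) = 49.01 dBi

49.01 dBi


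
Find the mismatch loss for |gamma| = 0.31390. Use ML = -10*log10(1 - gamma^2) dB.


ML = -10 * log10(1 - 0.31390^2) = -10 * log10(0.90146679) = 0.4505 dB

0.4505 dB


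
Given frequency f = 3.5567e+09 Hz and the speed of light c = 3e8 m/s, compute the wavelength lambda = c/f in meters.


lambda = c / f = 3.0000e+08 / 3.5567e+09 = 0.08435 m

0.08435 m


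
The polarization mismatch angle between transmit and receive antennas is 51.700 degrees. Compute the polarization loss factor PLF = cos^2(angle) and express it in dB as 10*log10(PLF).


PLF_linear = cos^2(51.700 deg) = 0.3841260
PLF_dB = 10 * log10(0.3841260) = -4.155 dB

-4.155 dB


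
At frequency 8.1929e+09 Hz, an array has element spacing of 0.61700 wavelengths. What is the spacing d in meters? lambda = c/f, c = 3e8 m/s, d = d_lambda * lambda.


lambda = c / f = 3.0000e+08 / 8.1929e+09 = 0.03661707 m
d = 0.61700 * 0.03661707 = 0.02259 m

0.02259 m


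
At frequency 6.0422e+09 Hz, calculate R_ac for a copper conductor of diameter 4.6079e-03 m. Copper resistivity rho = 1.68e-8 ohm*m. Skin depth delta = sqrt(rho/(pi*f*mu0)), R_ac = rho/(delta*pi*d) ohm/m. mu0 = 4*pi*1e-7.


delta = sqrt(1.68e-8 / (pi * 6.0422e+09 * 4*pi*1e-7)) = 8.392227e-07 m
R_ac = 1.68e-8 / (8.392227e-07 * pi * 4.6079e-03) = 1.383 ohm/m

1.383 ohm/m


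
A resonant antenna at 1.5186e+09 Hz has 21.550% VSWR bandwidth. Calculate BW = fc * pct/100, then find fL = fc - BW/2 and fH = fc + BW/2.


BW = 1.5186e+09 * 21.550/100 = 3.272583e+08 Hz
fL = 1.5186e+09 - 3.272583e+08/2 = 1.355e+09 Hz
fH = 1.5186e+09 + 3.272583e+08/2 = 1.682e+09 Hz

BW=3.273e+08 Hz, fL=1.355e+09 Hz, fH=1.682e+09 Hz


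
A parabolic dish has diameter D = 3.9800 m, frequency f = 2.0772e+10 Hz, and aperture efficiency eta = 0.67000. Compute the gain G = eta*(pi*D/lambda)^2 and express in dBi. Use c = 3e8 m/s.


lambda = c / f = 3.0000e+08 / 2.0772e+10 = 0.01444252 m
G_linear = 0.67000 * (pi * 3.9800 / 0.01444252)^2 = 502174.6
G_dBi = 10 * log10(502174.6) = 57.01 dBi

57.01 dBi


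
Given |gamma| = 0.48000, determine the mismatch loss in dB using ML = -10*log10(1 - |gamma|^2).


ML = -10 * log10(1 - 0.48000^2) = -10 * log10(0.7696) = 1.137 dB

1.137 dB


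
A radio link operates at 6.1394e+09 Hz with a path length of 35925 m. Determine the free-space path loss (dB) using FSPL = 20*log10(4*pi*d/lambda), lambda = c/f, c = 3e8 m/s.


lambda = c / f = 3.0000e+08 / 6.1394e+09 = 0.04886471 m
FSPL = 20 * log10(4*pi*35925/0.04886471) = 139.3 dB

139.3 dB


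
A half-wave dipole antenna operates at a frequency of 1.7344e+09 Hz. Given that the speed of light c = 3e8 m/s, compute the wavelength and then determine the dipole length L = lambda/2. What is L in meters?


lambda = c / f = 3.0000e+08 / 1.7344e+09 = 0.1729705 m
L = lambda / 2 = 0.1729705 / 2 = 0.08649 m

0.08649 m


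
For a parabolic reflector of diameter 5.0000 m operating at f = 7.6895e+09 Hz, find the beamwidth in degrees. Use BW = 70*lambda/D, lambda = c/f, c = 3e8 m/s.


lambda = c / f = 3.0000e+08 / 7.6895e+09 = 0.03901424 m
BW = 70 * 0.03901424 / 5.0000 = 0.5462 deg

0.5462 deg


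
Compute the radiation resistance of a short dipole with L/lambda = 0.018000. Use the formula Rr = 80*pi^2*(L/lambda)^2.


Rr = 80 * pi^2 * (0.018000)^2 = 80 * 9.869604 * 3.240000e-04 = 0.2558 ohm

0.2558 ohm


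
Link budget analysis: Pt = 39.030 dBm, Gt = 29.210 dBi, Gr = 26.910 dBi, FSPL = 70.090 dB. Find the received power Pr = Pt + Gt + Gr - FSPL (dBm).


Pr = 39.030 + 29.210 + 26.910 - 70.090 = 25.06 dBm

25.06 dBm


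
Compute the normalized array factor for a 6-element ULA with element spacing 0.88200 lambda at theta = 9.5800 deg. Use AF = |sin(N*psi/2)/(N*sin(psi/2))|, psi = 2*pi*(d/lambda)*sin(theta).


psi = 2*pi*0.88200*sin(9.5800 deg) = 0.9222865 rad
AF = |sin(6*0.9222865/2) / (6*sin(0.9222865/2))| = 0.1371

0.1371


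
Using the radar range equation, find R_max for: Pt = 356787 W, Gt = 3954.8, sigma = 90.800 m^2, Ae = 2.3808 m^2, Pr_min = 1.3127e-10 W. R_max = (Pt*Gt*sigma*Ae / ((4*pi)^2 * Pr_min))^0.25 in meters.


R^4 = 356787*3954.8*90.800*2.3808 / ((4*pi)^2 * 1.3127e-10) = 1.471489e+19
R_max = 1.471489e+19^0.25 = 61935 m

61935 m


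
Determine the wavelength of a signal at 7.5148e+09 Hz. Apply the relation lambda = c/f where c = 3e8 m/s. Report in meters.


lambda = c / f = 3.0000e+08 / 7.5148e+09 = 0.03992 m

0.03992 m


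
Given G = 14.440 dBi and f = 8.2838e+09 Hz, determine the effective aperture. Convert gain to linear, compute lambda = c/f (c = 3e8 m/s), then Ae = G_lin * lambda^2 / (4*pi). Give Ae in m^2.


lambda = c / f = 3.0000e+08 / 8.2838e+09 = 0.03621526 m
G_linear = 10^(14.440/10) = 27.79713
Ae = G_linear * lambda^2 / (4*pi) = 27.79713 * 0.03621526^2 / (4*pi) = 2.901e-03 m^2

2.901e-03 m^2


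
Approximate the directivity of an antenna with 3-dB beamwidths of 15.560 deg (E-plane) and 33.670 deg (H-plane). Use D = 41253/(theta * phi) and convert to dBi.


D_linear = 41253 / (15.560 * 33.670) = 78.74134
D_dBi = 10 * log10(78.74134) = 18.96 dBi

18.96 dBi


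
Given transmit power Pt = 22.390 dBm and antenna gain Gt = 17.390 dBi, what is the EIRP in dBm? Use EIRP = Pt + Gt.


EIRP = Pt + Gt = 22.390 + 17.390 = 39.78 dBm

39.78 dBm


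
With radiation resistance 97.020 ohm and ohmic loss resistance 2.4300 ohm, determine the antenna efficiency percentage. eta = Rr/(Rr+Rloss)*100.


eta = 97.020 / (97.020 + 2.4300) * 100 = 97.56%

97.56%


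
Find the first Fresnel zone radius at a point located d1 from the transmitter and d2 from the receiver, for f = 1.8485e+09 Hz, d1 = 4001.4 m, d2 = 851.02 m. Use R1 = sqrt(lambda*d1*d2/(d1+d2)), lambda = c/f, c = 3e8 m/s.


lambda = c / f = 3.0000e+08 / 1.8485e+09 = 0.1622938 m
R1 = sqrt(0.1622938 * 4001.4 * 851.02 / (4001.4 + 851.02)) = 10.67 m

10.67 m


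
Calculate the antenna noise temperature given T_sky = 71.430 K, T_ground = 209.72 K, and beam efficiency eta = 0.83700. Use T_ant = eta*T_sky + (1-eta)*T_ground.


T_ant = 0.83700 * 71.430 + (1 - 0.83700) * 209.72 = 93.97 K

93.97 K


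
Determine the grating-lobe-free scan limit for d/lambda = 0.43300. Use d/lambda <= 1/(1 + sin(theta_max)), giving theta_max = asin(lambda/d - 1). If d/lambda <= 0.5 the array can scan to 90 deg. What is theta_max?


lambda/d - 1 = 1/0.43300 - 1 = 1.309469 >= 1
d/lambda <= 0.5, so the array can scan to endfire without grating lobes: theta_max = 90 deg

90 deg


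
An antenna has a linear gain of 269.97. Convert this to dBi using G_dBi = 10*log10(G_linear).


G_dBi = 10 * log10(269.97) = 24.31 dBi

24.31 dBi


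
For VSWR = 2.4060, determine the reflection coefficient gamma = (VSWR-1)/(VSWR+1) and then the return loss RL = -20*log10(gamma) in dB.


gamma = (2.4060 - 1) / (2.4060 + 1) = 0.4128009
RL = -20 * log10(0.4128009) = 7.685 dB

7.685 dB


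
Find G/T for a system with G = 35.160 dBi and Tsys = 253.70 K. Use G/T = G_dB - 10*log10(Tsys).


G/T = 35.160 - 10*log10(253.70) = 35.160 - 24.04320 = 11.12 dB/K

11.12 dB/K


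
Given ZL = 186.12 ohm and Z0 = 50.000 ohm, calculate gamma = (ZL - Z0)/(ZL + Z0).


gamma = (186.12 - 50.000) / (186.12 + 50.000) = 0.5765

0.5765


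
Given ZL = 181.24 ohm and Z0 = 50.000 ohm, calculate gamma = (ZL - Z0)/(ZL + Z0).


gamma = (181.24 - 50.000) / (181.24 + 50.000) = 0.5675

0.5675


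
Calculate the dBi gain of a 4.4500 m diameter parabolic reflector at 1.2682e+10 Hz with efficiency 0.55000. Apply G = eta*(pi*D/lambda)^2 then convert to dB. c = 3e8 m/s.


lambda = c / f = 3.0000e+08 / 1.2682e+10 = 0.02365557 m
G_linear = 0.55000 * (pi * 4.4500 / 0.02365557)^2 = 192094.8
G_dBi = 10 * log10(192094.8) = 52.84 dBi

52.84 dBi


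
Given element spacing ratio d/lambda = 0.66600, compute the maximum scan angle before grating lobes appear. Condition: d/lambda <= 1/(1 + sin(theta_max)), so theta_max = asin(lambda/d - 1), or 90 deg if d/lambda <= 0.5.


lambda/d - 1 = 1/0.66600 - 1 = 0.5015015
theta_max = asin(0.5015015) = 30.10 deg

30.10 deg


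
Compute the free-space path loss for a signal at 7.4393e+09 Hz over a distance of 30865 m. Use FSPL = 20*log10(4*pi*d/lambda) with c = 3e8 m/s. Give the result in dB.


lambda = c / f = 3.0000e+08 / 7.4393e+09 = 0.04032637 m
FSPL = 20 * log10(4*pi*30865/0.04032637) = 139.7 dB

139.7 dB


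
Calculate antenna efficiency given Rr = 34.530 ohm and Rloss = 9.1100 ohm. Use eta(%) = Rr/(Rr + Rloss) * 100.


eta = 34.530 / (34.530 + 9.1100) * 100 = 79.12%

79.12%


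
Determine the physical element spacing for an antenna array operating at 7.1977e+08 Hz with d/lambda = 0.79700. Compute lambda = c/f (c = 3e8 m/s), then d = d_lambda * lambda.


lambda = c / f = 3.0000e+08 / 7.1977e+08 = 0.4167998 m
d = 0.79700 * 0.4167998 = 0.3322 m

0.3322 m


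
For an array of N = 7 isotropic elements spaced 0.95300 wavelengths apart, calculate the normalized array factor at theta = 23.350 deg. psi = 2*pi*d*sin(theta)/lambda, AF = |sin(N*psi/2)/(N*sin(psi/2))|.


psi = 2*pi*0.95300*sin(23.350 deg) = 2.373276 rad
AF = |sin(7*2.373276/2) / (7*sin(2.373276/2))| = 0.1386

0.1386


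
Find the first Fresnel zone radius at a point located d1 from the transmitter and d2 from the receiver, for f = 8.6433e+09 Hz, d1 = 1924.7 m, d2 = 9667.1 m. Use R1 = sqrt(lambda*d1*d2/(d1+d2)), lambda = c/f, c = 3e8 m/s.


lambda = c / f = 3.0000e+08 / 8.6433e+09 = 0.03470897 m
R1 = sqrt(0.03470897 * 1924.7 * 9667.1 / (1924.7 + 9667.1)) = 7.464 m

7.464 m


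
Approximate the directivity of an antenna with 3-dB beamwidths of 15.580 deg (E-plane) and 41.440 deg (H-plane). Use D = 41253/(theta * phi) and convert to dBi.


D_linear = 41253 / (15.580 * 41.440) = 63.89522
D_dBi = 10 * log10(63.89522) = 18.05 dBi

18.05 dBi


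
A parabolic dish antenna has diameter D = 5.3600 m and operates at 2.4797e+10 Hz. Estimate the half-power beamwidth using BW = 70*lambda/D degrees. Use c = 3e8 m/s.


lambda = c / f = 3.0000e+08 / 2.4797e+10 = 0.01209824 m
BW = 70 * 0.01209824 / 5.3600 = 0.1580 deg

0.1580 deg


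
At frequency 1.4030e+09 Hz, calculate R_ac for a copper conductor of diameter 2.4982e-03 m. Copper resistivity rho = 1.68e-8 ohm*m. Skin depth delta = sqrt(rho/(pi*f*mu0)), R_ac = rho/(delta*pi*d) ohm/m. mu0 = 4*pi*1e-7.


delta = sqrt(1.68e-8 / (pi * 1.4030e+09 * 4*pi*1e-7)) = 1.741590e-06 m
R_ac = 1.68e-8 / (1.741590e-06 * pi * 2.4982e-03) = 1.229 ohm/m

1.229 ohm/m


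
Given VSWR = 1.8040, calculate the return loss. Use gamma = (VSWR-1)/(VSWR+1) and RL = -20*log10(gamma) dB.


gamma = (1.8040 - 1) / (1.8040 + 1) = 0.2867332
RL = -20 * log10(0.2867332) = 10.85 dB

10.85 dB


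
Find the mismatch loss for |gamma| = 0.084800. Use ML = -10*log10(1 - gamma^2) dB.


ML = -10 * log10(1 - 0.084800^2) = -10 * log10(0.99280896) = 0.03134 dB

0.03134 dB


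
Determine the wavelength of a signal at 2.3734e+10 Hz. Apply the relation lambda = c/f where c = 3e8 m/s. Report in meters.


lambda = c / f = 3.0000e+08 / 2.3734e+10 = 0.01264 m

0.01264 m


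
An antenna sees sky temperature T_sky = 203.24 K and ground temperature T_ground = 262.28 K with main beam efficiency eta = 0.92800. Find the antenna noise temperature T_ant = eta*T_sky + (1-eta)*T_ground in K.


T_ant = 0.92800 * 203.24 + (1 - 0.92800) * 262.28 = 207.5 K

207.5 K


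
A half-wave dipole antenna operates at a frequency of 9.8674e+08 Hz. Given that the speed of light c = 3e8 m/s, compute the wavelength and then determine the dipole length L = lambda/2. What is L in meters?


lambda = c / f = 3.0000e+08 / 9.8674e+08 = 0.3040315 m
L = lambda / 2 = 0.3040315 / 2 = 0.1520 m

0.1520 m


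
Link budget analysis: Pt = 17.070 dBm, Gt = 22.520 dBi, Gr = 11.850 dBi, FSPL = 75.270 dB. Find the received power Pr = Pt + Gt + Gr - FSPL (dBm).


Pr = 17.070 + 22.520 + 11.850 - 75.270 = -23.83 dBm

-23.83 dBm


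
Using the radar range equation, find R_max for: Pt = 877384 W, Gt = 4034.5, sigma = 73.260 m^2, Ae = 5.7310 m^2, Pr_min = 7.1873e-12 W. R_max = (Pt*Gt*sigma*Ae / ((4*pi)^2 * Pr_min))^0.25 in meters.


R^4 = 877384*4034.5*73.260*5.7310 / ((4*pi)^2 * 7.1873e-12) = 1.309457e+21
R_max = 1.309457e+21^0.25 = 190227 m

190227 m


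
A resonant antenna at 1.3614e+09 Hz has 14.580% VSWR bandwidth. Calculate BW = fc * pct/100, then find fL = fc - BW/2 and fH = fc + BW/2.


BW = 1.3614e+09 * 14.580/100 = 1.984921e+08 Hz
fL = 1.3614e+09 - 1.984921e+08/2 = 1.262e+09 Hz
fH = 1.3614e+09 + 1.984921e+08/2 = 1.461e+09 Hz

BW=1.985e+08 Hz, fL=1.262e+09 Hz, fH=1.461e+09 Hz


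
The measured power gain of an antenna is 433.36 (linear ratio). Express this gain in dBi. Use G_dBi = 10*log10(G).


G_dBi = 10 * log10(433.36) = 26.37 dBi

26.37 dBi


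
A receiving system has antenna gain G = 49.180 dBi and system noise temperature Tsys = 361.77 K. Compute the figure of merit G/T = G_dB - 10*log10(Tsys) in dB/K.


G/T = 49.180 - 10*log10(361.77) = 49.180 - 25.58433 = 23.60 dB/K

23.60 dB/K


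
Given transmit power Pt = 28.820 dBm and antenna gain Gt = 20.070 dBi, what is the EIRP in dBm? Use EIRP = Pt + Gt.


EIRP = Pt + Gt = 28.820 + 20.070 = 48.89 dBm

48.89 dBm


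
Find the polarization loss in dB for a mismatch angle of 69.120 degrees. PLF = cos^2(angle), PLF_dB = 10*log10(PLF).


PLF_linear = cos^2(69.120 deg) = 0.1270294
PLF_dB = 10 * log10(0.1270294) = -8.961 dB

-8.961 dB


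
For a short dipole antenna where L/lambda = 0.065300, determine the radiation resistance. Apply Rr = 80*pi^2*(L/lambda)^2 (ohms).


Rr = 80 * pi^2 * (0.065300)^2 = 80 * 9.869604 * 4.264090e-03 = 3.367 ohm

3.367 ohm


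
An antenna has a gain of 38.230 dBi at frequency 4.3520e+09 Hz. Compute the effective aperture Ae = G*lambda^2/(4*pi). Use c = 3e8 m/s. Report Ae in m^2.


lambda = c / f = 3.0000e+08 / 4.3520e+09 = 0.06893382 m
G_linear = 10^(38.230/10) = 6652.732
Ae = G_linear * lambda^2 / (4*pi) = 6652.732 * 0.06893382^2 / (4*pi) = 2.516 m^2

2.516 m^2


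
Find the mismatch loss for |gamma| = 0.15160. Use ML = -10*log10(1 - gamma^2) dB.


ML = -10 * log10(1 - 0.15160^2) = -10 * log10(0.97701744) = 0.1010 dB

0.1010 dB


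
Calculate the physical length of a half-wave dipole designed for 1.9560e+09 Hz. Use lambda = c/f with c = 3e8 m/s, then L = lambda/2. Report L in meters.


lambda = c / f = 3.0000e+08 / 1.9560e+09 = 0.1533742 m
L = lambda / 2 = 0.1533742 / 2 = 0.07669 m

0.07669 m


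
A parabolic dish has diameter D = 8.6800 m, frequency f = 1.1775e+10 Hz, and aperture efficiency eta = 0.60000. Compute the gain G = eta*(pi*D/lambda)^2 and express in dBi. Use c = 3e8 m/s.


lambda = c / f = 3.0000e+08 / 1.1775e+10 = 0.02547771 m
G_linear = 0.60000 * (pi * 8.6800 / 0.02547771)^2 = 687336.9
G_dBi = 10 * log10(687336.9) = 58.37 dBi

58.37 dBi


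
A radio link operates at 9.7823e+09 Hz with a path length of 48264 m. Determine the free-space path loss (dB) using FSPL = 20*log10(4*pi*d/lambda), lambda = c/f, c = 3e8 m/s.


lambda = c / f = 3.0000e+08 / 9.7823e+09 = 0.03066763 m
FSPL = 20 * log10(4*pi*48264/0.03066763) = 145.9 dB

145.9 dB


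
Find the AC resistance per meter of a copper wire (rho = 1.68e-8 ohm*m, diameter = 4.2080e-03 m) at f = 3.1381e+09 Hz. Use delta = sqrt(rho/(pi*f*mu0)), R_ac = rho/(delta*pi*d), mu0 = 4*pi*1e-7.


delta = sqrt(1.68e-8 / (pi * 3.1381e+09 * 4*pi*1e-7)) = 1.164505e-06 m
R_ac = 1.68e-8 / (1.164505e-06 * pi * 4.2080e-03) = 1.091 ohm/m

1.091 ohm/m


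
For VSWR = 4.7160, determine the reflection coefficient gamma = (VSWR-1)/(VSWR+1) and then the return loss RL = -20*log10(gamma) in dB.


gamma = (4.7160 - 1) / (4.7160 + 1) = 0.6501050
RL = -20 * log10(0.6501050) = 3.740 dB

3.740 dB


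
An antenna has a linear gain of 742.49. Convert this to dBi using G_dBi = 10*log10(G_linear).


G_dBi = 10 * log10(742.49) = 28.71 dBi

28.71 dBi


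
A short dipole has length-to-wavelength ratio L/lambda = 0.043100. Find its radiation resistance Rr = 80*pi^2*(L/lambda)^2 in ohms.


Rr = 80 * pi^2 * (0.043100)^2 = 80 * 9.869604 * 1.857610e-03 = 1.467 ohm

1.467 ohm


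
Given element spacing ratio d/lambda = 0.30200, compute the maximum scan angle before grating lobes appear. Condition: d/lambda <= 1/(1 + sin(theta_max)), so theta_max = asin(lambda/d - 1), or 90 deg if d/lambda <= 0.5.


lambda/d - 1 = 1/0.30200 - 1 = 2.311258 >= 1
d/lambda <= 0.5, so the array can scan to endfire without grating lobes: theta_max = 90 deg

90 deg


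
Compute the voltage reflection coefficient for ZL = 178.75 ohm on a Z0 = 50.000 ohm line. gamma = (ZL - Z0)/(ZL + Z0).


gamma = (178.75 - 50.000) / (178.75 + 50.000) = 0.5628

0.5628


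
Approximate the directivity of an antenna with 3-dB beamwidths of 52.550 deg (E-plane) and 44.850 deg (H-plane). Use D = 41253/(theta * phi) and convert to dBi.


D_linear = 41253 / (52.550 * 44.850) = 17.50332
D_dBi = 10 * log10(17.50332) = 12.43 dBi

12.43 dBi


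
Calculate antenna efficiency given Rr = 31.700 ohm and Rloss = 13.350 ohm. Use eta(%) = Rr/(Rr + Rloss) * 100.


eta = 31.700 / (31.700 + 13.350) * 100 = 70.37%

70.37%


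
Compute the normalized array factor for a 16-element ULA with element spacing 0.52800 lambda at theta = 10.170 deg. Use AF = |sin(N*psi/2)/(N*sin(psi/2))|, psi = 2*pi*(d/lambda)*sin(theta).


psi = 2*pi*0.52800*sin(10.170 deg) = 0.5857728 rad
AF = |sin(16*0.5857728/2) / (16*sin(0.5857728/2))| = 0.2164

0.2164


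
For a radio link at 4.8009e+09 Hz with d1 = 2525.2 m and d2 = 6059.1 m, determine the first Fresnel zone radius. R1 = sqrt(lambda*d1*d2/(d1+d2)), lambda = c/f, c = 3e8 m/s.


lambda = c / f = 3.0000e+08 / 4.8009e+09 = 0.06248828 m
R1 = sqrt(0.06248828 * 2525.2 * 6059.1 / (2525.2 + 6059.1)) = 10.55 m

10.55 m


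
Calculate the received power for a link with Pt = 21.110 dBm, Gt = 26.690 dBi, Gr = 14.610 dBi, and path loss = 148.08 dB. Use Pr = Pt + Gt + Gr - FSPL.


Pr = 21.110 + 26.690 + 14.610 - 148.08 = -85.67 dBm

-85.67 dBm


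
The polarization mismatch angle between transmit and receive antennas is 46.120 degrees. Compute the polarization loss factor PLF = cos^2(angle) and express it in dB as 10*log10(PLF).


PLF_linear = cos^2(46.120 deg) = 0.4804573
PLF_dB = 10 * log10(0.4804573) = -3.183 dB

-3.183 dB


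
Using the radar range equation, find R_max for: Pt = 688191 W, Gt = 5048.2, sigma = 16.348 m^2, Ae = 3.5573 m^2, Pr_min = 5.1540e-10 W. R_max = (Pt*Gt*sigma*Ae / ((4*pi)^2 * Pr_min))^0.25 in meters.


R^4 = 688191*5048.2*16.348*3.5573 / ((4*pi)^2 * 5.1540e-10) = 2.482370e+18
R_max = 2.482370e+18^0.25 = 39693 m

39693 m


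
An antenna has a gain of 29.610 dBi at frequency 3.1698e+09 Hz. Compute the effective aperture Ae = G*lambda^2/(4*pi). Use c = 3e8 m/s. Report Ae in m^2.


lambda = c / f = 3.0000e+08 / 3.1698e+09 = 0.09464320 m
G_linear = 10^(29.610/10) = 914.1132
Ae = G_linear * lambda^2 / (4*pi) = 914.1132 * 0.09464320^2 / (4*pi) = 0.6516 m^2

0.6516 m^2


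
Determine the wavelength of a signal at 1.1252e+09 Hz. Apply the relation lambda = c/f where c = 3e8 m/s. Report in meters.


lambda = c / f = 3.0000e+08 / 1.1252e+09 = 0.2666 m

0.2666 m


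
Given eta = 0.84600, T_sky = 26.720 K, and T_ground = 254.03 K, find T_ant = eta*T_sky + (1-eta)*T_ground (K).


T_ant = 0.84600 * 26.720 + (1 - 0.84600) * 254.03 = 61.73 K

61.73 K


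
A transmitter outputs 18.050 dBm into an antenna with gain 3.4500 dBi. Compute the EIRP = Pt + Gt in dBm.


EIRP = Pt + Gt = 18.050 + 3.4500 = 21.50 dBm

21.50 dBm


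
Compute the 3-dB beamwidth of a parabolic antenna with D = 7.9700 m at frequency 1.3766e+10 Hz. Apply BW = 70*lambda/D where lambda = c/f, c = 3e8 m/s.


lambda = c / f = 3.0000e+08 / 1.3766e+10 = 0.02179282 m
BW = 70 * 0.02179282 / 7.9700 = 0.1914 deg

0.1914 deg


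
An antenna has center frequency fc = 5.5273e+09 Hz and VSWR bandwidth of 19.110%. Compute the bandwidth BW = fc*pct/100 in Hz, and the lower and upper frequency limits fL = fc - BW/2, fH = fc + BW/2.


BW = 5.5273e+09 * 19.110/100 = 1.056267e+09 Hz
fL = 5.5273e+09 - 1.056267e+09/2 = 4.999e+09 Hz
fH = 5.5273e+09 + 1.056267e+09/2 = 6.055e+09 Hz

BW=1.056e+09 Hz, fL=4.999e+09 Hz, fH=6.055e+09 Hz


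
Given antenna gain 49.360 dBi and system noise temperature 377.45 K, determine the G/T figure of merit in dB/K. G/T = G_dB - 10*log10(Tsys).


G/T = 49.360 - 10*log10(377.45) = 49.360 - 25.76859 = 23.59 dB/K

23.59 dB/K


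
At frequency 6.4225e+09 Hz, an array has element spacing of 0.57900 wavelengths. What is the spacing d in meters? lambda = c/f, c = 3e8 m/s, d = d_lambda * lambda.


lambda = c / f = 3.0000e+08 / 6.4225e+09 = 0.04671078 m
d = 0.57900 * 0.04671078 = 0.02705 m

0.02705 m


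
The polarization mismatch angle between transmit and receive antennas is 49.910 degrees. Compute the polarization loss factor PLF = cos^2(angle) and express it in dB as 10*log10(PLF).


PLF_linear = cos^2(49.910 deg) = 0.4147233
PLF_dB = 10 * log10(0.4147233) = -3.822 dB

-3.822 dB


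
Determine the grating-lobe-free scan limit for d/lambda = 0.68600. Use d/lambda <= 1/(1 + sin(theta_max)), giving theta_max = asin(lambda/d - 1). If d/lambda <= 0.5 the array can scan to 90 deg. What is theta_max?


lambda/d - 1 = 1/0.68600 - 1 = 0.4577259
theta_max = asin(0.4577259) = 27.24 deg

27.24 deg


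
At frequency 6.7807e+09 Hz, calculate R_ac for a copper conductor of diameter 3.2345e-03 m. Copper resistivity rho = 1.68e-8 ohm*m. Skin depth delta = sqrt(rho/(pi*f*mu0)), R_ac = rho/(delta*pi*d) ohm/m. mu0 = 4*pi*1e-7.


delta = sqrt(1.68e-8 / (pi * 6.7807e+09 * 4*pi*1e-7)) = 7.922049e-07 m
R_ac = 1.68e-8 / (7.922049e-07 * pi * 3.2345e-03) = 2.087 ohm/m

2.087 ohm/m


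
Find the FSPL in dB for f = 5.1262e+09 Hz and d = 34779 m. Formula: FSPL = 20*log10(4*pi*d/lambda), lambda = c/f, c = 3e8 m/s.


lambda = c / f = 3.0000e+08 / 5.1262e+09 = 0.05852288 m
FSPL = 20 * log10(4*pi*34779/0.05852288) = 137.5 dB

137.5 dB


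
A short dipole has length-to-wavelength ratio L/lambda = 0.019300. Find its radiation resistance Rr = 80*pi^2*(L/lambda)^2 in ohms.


Rr = 80 * pi^2 * (0.019300)^2 = 80 * 9.869604 * 3.724900e-04 = 0.2941 ohm

0.2941 ohm


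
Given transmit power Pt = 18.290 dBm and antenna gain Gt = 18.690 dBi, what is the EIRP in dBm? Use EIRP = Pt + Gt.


EIRP = Pt + Gt = 18.290 + 18.690 = 36.98 dBm

36.98 dBm


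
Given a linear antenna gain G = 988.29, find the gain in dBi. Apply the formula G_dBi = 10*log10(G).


G_dBi = 10 * log10(988.29) = 29.95 dBi

29.95 dBi


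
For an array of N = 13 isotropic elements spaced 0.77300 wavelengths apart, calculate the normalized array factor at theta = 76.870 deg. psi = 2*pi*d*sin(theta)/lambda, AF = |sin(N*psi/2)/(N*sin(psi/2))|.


psi = 2*pi*0.77300*sin(76.870 deg) = 4.729929 rad
AF = |sin(13*4.729929/2) / (13*sin(4.729929/2))| = 0.06827

0.06827


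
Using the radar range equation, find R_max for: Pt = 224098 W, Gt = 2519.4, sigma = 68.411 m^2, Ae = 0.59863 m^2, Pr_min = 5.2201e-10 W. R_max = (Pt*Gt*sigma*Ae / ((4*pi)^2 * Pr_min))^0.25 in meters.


R^4 = 224098*2519.4*68.411*0.59863 / ((4*pi)^2 * 5.2201e-10) = 2.804923e+17
R_max = 2.804923e+17^0.25 = 23013 m

23013 m


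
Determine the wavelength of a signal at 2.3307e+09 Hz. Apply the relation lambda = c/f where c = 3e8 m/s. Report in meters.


lambda = c / f = 3.0000e+08 / 2.3307e+09 = 0.1287 m

0.1287 m


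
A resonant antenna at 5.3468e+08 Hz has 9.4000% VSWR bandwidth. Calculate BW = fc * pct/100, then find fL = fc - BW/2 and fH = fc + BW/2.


BW = 5.3468e+08 * 9.4000/100 = 5.025992e+07 Hz
fL = 5.3468e+08 - 5.025992e+07/2 = 5.096e+08 Hz
fH = 5.3468e+08 + 5.025992e+07/2 = 5.598e+08 Hz

BW=5.026e+07 Hz, fL=5.096e+08 Hz, fH=5.598e+08 Hz


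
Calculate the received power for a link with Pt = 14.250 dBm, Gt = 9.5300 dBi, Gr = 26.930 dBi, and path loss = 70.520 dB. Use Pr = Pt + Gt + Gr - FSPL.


Pr = 14.250 + 9.5300 + 26.930 - 70.520 = -19.81 dBm

-19.81 dBm


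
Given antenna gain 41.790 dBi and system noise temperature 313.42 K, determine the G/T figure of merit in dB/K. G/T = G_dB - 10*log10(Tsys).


G/T = 41.790 - 10*log10(313.42) = 41.790 - 24.96127 = 16.83 dB/K

16.83 dB/K
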